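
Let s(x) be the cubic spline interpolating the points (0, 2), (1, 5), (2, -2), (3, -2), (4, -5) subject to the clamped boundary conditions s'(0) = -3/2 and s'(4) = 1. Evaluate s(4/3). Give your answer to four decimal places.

3.3003

Let M_i = s''(x_i). Step sizes h_i = 1, 1, 1, 1; slopes of the chords Δ_i = (y_(i+1) - y_i)/h_i = 3, -7, 0, -3.
  1·M_0 + 4·M_1 + 1·M_2 = 6(Δ_1 - Δ_0) = -60
  1·M_1 + 4·M_2 + 1·M_3 = 6(Δ_2 - Δ_1) = 42
  1·M_2 + 4·M_3 + 1·M_4 = 6(Δ_3 - Δ_2) = -18
Clamped end conditions give two more equations: 2h_0·M_0 + h_0·M_1 = 6(Δ_0 - s'(0)) = 27 and h_3·M_3 + 2h_3·M_4 = 6(s'(4) - Δ_3) = 24.
Hence M_0 = 1511/56, M_1 = -755/28, M_2 = 167/8, M_3 = -407/28, M_4 = 1079/56.
On [1, 2], s(x) = 5 - 167/112·(x - 1) - 755/56·(x - 1)² + 893/112·(x - 1)³.
With (x - 1) = 1/3: s(4/3) = 2495/756.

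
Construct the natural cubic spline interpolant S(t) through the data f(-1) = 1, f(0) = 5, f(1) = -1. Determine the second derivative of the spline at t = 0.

-15

Let M_i = S''(x_i). Step sizes h_i = 1, 1; slopes of the chords Δ_i = (y_(i+1) - y_i)/h_i = 4, -6.
  1·M_0 + 4·M_1 + 1·M_2 = 6(Δ_1 - Δ_0) = -60
Natural end conditions: M_0 = M_2 = 0.
Solving: M_0 = 0, M_1 = -15, M_2 = 0.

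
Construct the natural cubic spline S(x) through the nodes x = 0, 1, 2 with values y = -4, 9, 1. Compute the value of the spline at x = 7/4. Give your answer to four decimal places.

Put M_i = S'' at the i-th knot. Here h = (1, 1) and Δ = (13, -8), so the interior equations h_(i-1)·M_(i-1) + 2(h_(i-1)+h_i)·M_i + h_i·M_(i+1) = 6(Δ_i − Δ_(i-1)) read
  1·M_0 + 4·M_1 + 1·M_2 = 6(Δ_1 - Δ_0) = -126
Natural end conditions: M_0 = M_2 = 0.
Solving the tridiagonal system: M_0 = 0, M_1 = -63/2, M_2 = 0.
On [1, 2], S(x) = 9 + 5/2·(x - 1) - 63/4·(x - 1)² + 21/4·(x - 1)³.
With (x - 1) = 3/4: S(7/4) = 1083/256.

4.2305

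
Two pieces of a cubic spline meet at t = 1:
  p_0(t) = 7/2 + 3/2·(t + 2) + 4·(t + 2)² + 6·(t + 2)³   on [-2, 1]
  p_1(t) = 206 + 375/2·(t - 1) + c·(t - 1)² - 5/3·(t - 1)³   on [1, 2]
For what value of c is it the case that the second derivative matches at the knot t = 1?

58

p_0''(t) = 8 + 36·(t + 2), so p_0''(1) = 116. On the right, p_1''(1) = 2c, so c = 58.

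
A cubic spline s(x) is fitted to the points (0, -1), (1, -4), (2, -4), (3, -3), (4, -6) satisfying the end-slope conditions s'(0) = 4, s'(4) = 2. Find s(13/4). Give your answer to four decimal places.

-3.9266

Let σ_i = s''(x_i). Step sizes h_i = 1, 1, 1, 1; slopes of the chords Δ_i = (y_(i+1) - y_i)/h_i = -3, 0, 1, -3.
  1·σ_0 + 4·σ_1 + 1·σ_2 = 6(Δ_1 - Δ_0) = 18
  1·σ_1 + 4·σ_2 + 1·σ_3 = 6(Δ_2 - Δ_1) = 6
  1·σ_2 + 4·σ_3 + 1·σ_4 = 6(Δ_3 - Δ_2) = -24
Clamped end conditions give two more equations: 2h_0·σ_0 + h_0·σ_1 = 6(Δ_0 - s'(0)) = -42 and h_3·σ_3 + 2h_3·σ_4 = 6(s'(4) - Δ_3) = 30.
Hence σ_0 = -737/28, σ_1 = 149/14, σ_2 = 7/4, σ_3 = -163/14, σ_4 = 583/28.
On [3, 4], s(x) = -3 - 145/56·(x - 3) - 163/28·(x - 3)² + 303/56·(x - 3)³.
With (x - 3) = 1/4: s(13/4) = -14073/3584.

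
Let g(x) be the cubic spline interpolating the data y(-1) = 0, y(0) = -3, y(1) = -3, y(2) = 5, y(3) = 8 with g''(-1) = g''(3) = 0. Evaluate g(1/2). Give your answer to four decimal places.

-3.9643

Put M_i = g'' at the i-th knot. Here h = (1, 1, 1, 1) and Δ = (-3, 0, 8, 3), so the interior equations h_(i-1)·M_(i-1) + 2(h_(i-1)+h_i)·M_i + h_i·M_(i+1) = 6(Δ_i − Δ_(i-1)) read
  1·M_0 + 4·M_1 + 1·M_2 = 6(Δ_1 - Δ_0) = 18
  1·M_1 + 4·M_2 + 1·M_3 = 6(Δ_2 - Δ_1) = 48
  1·M_2 + 4·M_3 + 1·M_4 = 6(Δ_3 - Δ_2) = -30
Natural end conditions: M_0 = M_4 = 0.
Solving the tridiagonal system: M_0 = 0, M_1 = 6/7, M_2 = 102/7, M_3 = -78/7, M_4 = 0.
On [0, 1], g(x) = -3 - 19/7·x + 3/7·x² + 16/7·x³.
With x = 1/2: g(1/2) = -111/28.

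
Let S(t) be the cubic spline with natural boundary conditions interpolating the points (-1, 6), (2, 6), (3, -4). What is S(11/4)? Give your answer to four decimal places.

-1.2070

Let M_i = S''(x_i). Step sizes h_i = 3, 1; slopes of the chords Δ_i = (y_(i+1) - y_i)/h_i = 0, -10.
  3·M_0 + 8·M_1 + 1·M_2 = 6(Δ_1 - Δ_0) = -60
Natural end conditions: M_0 = M_2 = 0.
Solving: M_0 = 0, M_1 = -15/2, M_2 = 0.
On [2, 3], S(t) = 6 - 15/2·(t - 2) - 15/4·(t - 2)² + 5/4·(t - 2)³.
With (t - 2) = 3/4: S(11/4) = -309/256.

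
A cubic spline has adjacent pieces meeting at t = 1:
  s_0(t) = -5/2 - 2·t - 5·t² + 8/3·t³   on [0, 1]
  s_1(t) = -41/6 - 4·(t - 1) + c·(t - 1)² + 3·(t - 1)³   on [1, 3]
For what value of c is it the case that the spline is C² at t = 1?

s_0''(t) = -10 + 16·t, so s_0''(1) = 6. On the right, s_1''(1) = 2c, so c = 3.

3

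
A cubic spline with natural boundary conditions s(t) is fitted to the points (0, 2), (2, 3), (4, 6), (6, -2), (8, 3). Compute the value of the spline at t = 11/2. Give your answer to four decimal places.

-0.4244

Write m_i for s''(x_i). With h_i = 2, 2, 2, 2 and divided differences Δ_i = 1/2, 3/2, -4, 5/2, the continuity of s' gives the tridiagonal system
  2·m_0 + 8·m_1 + 2·m_2 = 6(Δ_1 - Δ_0) = 6
  2·m_1 + 8·m_2 + 2·m_3 = 6(Δ_2 - Δ_1) = -33
  2·m_2 + 8·m_3 + 2·m_4 = 6(Δ_3 - Δ_2) = 39
Natural end conditions: m_0 = m_4 = 0.
Forward elimination and back-substitution give m_0 = 0, m_1 = 261/112, m_2 = -177/28, m_3 = 723/112, m_4 = 0.
On [4, 6], s(t) = 6 - 31/16·(t - 4) - 177/56·(t - 4)² + 477/448·(t - 4)³.
With (t - 4) = 3/2: s(11/2) = -1521/3584.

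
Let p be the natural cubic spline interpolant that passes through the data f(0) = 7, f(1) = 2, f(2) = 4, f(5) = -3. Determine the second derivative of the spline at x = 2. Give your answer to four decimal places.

With M_i denoting the second derivative at x_i, h_i = 1, 1, 3, and Δ_i = (y_(i+1) − y_i)/h_i = -5, 2, -7/3:
  1·M_0 + 4·M_1 + 1·M_2 = 6(Δ_1 - Δ_0) = 42
  1·M_1 + 8·M_2 + 3·M_3 = 6(Δ_2 - Δ_1) = -26
Natural end conditions: M_0 = M_3 = 0.
Solving: M_0 = 0, M_1 = 362/31, M_2 = -146/31, M_3 = 0.

-4.7097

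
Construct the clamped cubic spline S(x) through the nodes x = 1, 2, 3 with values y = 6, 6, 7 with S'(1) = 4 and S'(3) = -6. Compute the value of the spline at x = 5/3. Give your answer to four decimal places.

With M_i denoting the second derivative at x_i, h_i = 1, 1, and Δ_i = (y_(i+1) − y_i)/h_i = 0, 1:
  1·M_0 + 4·M_1 + 1·M_2 = 6(Δ_1 - Δ_0) = 6
Clamped end conditions give two more equations: 2h_0·M_0 + h_0·M_1 = 6(Δ_0 - S'(1)) = -24 and h_1·M_1 + 2h_1·M_2 = 6(S'(3) - Δ_1) = -42.
Hence M_0 = -37/2, M_1 = 13, M_2 = -55/2.
On [1, 2], S(x) = 6 + 4·(x - 1) - 37/4·(x - 1)² + 21/4·(x - 1)³.
With (x - 1) = 2/3: S(5/3) = 55/9.

6.1111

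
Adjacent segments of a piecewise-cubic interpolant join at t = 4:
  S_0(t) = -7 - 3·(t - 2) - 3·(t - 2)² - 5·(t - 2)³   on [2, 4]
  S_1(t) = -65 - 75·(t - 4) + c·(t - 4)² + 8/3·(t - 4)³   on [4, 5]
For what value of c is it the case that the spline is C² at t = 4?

-33

S_0''(t) = -6 - 30·(t - 2), so S_0''(4) = -66. On the right, S_1''(4) = 2c, so c = -33.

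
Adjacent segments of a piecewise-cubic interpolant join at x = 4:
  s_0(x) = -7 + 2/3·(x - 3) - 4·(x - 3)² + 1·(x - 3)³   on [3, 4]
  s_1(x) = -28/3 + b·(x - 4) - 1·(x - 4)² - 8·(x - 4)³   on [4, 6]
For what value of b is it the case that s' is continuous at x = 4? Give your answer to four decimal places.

s_0'(x) = 2/3 - 8·(x - 3) + 3·(x - 3)², so s_0'(4) = -13/3. On the right, s_1'(4) = b, so b = -13/3.

-4.3333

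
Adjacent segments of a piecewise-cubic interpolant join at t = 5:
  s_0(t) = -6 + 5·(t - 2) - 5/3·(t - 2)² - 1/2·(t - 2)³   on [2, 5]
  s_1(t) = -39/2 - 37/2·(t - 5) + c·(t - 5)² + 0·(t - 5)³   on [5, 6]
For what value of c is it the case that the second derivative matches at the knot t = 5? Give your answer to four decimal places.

s_0''(t) = -10/3 - 3·(t - 2), so s_0''(5) = -37/3. On the right, s_1''(5) = 2c, so c = -37/6.

-6.1667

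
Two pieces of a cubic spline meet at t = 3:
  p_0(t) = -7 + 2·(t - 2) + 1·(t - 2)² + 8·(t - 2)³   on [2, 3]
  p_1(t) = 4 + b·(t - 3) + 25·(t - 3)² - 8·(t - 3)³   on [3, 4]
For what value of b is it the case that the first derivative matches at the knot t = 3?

p_0'(t) = 2 + 2·(t - 2) + 24·(t - 2)², so p_0'(3) = 28. On the right, p_1'(3) = b, so b = 28.

28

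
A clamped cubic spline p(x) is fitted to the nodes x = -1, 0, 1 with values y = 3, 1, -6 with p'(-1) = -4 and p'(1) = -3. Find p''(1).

20

Let m_i = p''(x_i). Step sizes h_i = 1, 1; slopes of the chords Δ_i = (y_(i+1) - y_i)/h_i = -2, -7.
  1·m_0 + 4·m_1 + 1·m_2 = 6(Δ_1 - Δ_0) = -30
Clamped end conditions give two more equations: 2h_0·m_0 + h_0·m_1 = 6(Δ_0 - p'(-1)) = 12 and h_1·m_1 + 2h_1·m_2 = 6(p'(1) - Δ_1) = 24.
Solving: m_0 = 14, m_1 = -16, m_2 = 20.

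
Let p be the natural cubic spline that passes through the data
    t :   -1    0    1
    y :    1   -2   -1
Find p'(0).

-1

Let σ_i = p''(x_i). Step sizes h_i = 1, 1; slopes of the chords Δ_i = (y_(i+1) - y_i)/h_i = -3, 1.
  1·σ_0 + 4·σ_1 + 1·σ_2 = 6(Δ_1 - Δ_0) = 24
Natural end conditions: σ_0 = σ_2 = 0.
Solving the tridiagonal system: σ_0 = 0, σ_1 = 6, σ_2 = 0.
On [0, 1], p'(t) = b_1 + 2c_1·t + 3d_1·t² with b_1 = Δ_1 - h_1(2σ_1 + σ_2)/6 = -1, c_1 = σ_1/2 = 3, d_1 = (σ_2 - σ_1)/(6h_1) = -1. So p'(0) = -1.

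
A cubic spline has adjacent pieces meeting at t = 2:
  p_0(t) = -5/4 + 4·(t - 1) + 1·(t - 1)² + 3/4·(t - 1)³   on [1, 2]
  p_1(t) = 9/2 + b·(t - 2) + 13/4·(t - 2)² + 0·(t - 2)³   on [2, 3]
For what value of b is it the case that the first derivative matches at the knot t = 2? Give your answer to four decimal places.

8.2500

p_0'(t) = 4 + 2·(t - 1) + 9/4·(t - 1)², so p_0'(2) = 33/4. On the right, p_1'(2) = b, so b = 33/4.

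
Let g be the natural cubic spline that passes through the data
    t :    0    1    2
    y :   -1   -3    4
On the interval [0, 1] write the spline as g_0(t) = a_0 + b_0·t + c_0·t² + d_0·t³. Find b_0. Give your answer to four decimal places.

Put σ_i = g'' at the i-th knot. Here h = (1, 1) and Δ = (-2, 7), so the interior equations h_(i-1)·σ_(i-1) + 2(h_(i-1)+h_i)·σ_i + h_i·σ_(i+1) = 6(Δ_i − Δ_(i-1)) read
  1·σ_0 + 4·σ_1 + 1·σ_2 = 6(Δ_1 - Δ_0) = 54
Natural end conditions: σ_0 = σ_2 = 0.
Solving: σ_0 = 0, σ_1 = 27/2, σ_2 = 0.
On [0, 1], with g_0(t) = a_0 + b_0·t + c_0·t² + d_0·t³: c_0 = σ_0/2 = 0, d_0 = (σ_1 - σ_0)/(6h_0) = 9/4, b_0 = Δ_0 - h_0(2σ_0 + σ_1)/6 = -17/4.

-4.2500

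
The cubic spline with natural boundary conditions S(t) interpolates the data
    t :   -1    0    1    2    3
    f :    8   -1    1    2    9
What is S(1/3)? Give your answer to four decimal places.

-1.0463

Put M_i = S'' at the i-th knot. Here h = (1, 1, 1, 1) and Δ = (-9, 2, 1, 7), so the interior equations h_(i-1)·M_(i-1) + 2(h_(i-1)+h_i)·M_i + h_i·M_(i+1) = 6(Δ_i − Δ_(i-1)) read
  1·M_0 + 4·M_1 + 1·M_2 = 6(Δ_1 - Δ_0) = 66
  1·M_1 + 4·M_2 + 1·M_3 = 6(Δ_2 - Δ_1) = -6
  1·M_2 + 4·M_3 + 1·M_4 = 6(Δ_3 - Δ_2) = 36
Natural end conditions: M_0 = M_4 = 0.
Solving: M_0 = 0, M_1 = 75/4, M_2 = -9, M_3 = 45/4, M_4 = 0.
On [0, 1], S(t) = -1 - 11/4·t + 75/8·t² - 37/8·t³.
With t = 1/3: S(1/3) = -113/108.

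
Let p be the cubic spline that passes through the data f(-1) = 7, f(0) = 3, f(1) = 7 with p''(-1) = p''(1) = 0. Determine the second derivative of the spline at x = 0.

12

With M_i denoting the second derivative at x_i, h_i = 1, 1, and Δ_i = (y_(i+1) − y_i)/h_i = -4, 4:
  1·M_0 + 4·M_1 + 1·M_2 = 6(Δ_1 - Δ_0) = 48
Natural end conditions: M_0 = M_2 = 0.
Hence M_0 = 0, M_1 = 12, M_2 = 0.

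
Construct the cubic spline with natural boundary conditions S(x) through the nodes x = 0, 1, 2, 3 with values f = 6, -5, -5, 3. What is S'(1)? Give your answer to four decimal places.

-6.2000

Write m_i for S''(x_i). With h_i = 1, 1, 1 and divided differences Δ_i = -11, 0, 8, the continuity of S' gives the tridiagonal system
  1·m_0 + 4·m_1 + 1·m_2 = 6(Δ_1 - Δ_0) = 66
  1·m_1 + 4·m_2 + 1·m_3 = 6(Δ_2 - Δ_1) = 48
Natural end conditions: m_0 = m_3 = 0.
Solving the tridiagonal system: m_0 = 0, m_1 = 72/5, m_2 = 42/5, m_3 = 0.
On [1, 2], S'(x) = b_1 + 2c_1·(x - 1) + 3d_1·(x - 1)² with b_1 = Δ_1 - h_1(2m_1 + m_2)/6 = -31/5, c_1 = m_1/2 = 36/5, d_1 = (m_2 - m_1)/(6h_1) = -1. So S'(1) = -31/5.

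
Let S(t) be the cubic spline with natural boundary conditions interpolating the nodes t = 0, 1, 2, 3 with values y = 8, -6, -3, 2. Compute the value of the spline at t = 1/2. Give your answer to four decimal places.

With M_i denoting the second derivative at x_i, h_i = 1, 1, 1, and Δ_i = (y_(i+1) − y_i)/h_i = -14, 3, 5:
  1·M_0 + 4·M_1 + 1·M_2 = 6(Δ_1 - Δ_0) = 102
  1·M_1 + 4·M_2 + 1·M_3 = 6(Δ_2 - Δ_1) = 12
Natural end conditions: M_0 = M_3 = 0.
Solving: M_0 = 0, M_1 = 132/5, M_2 = -18/5, M_3 = 0.
On [0, 1], S(t) = 8 - 92/5·t + 0·t² + 22/5·t³.
With t = 1/2: S(1/2) = -13/20.

-0.6500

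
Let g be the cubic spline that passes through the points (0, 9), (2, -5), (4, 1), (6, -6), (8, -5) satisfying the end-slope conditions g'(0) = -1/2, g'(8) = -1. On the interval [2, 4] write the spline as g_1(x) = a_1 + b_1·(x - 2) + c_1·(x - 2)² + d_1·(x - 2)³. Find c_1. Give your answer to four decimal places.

7.1339

Let m_i = g''(x_i). Step sizes h_i = 2, 2, 2, 2; slopes of the chords Δ_i = (y_(i+1) - y_i)/h_i = -7, 3, -7/2, 1/2.
  2·m_0 + 8·m_1 + 2·m_2 = 6(Δ_1 - Δ_0) = 60
  2·m_1 + 8·m_2 + 2·m_3 = 6(Δ_2 - Δ_1) = -39
  2·m_2 + 8·m_3 + 2·m_4 = 6(Δ_3 - Δ_2) = 24
Clamped end conditions give two more equations: 2h_0·m_0 + h_0·m_1 = 6(Δ_0 - g'(0)) = -39 and h_3·m_3 + 2h_3·m_4 = 6(g'(8) - Δ_3) = -9.
Solving the tridiagonal system: m_0 = -1891/112, m_1 = 799/56, m_2 = -163/16, m_3 = 391/56, m_4 = -643/112.
On [2, 4], with g_1(x) = a_1 + b_1·(x - 2) + c_1·(x - 2)² + d_1·(x - 2)³: c_1 = m_1/2 = 799/112, d_1 = (m_2 - m_1)/(6h_1) = -913/448, b_1 = Δ_1 - h_1(2m_1 + m_2)/6 = -349/112.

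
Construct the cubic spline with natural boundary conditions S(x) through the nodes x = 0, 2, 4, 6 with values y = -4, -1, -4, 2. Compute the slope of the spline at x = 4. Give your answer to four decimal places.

Let M_i = S''(x_i). Step sizes h_i = 2, 2, 2; slopes of the chords Δ_i = (y_(i+1) - y_i)/h_i = 3/2, -3/2, 3.
  2·M_0 + 8·M_1 + 2·M_2 = 6(Δ_1 - Δ_0) = -18
  2·M_1 + 8·M_2 + 2·M_3 = 6(Δ_2 - Δ_1) = 27
Natural end conditions: M_0 = M_3 = 0.
Hence M_0 = 0, M_1 = -33/10, M_2 = 21/5, M_3 = 0.
On [4, 6], S'(x) = b_2 + 2c_2·(x - 4) + 3d_2·(x - 4)² with b_2 = Δ_2 - h_2(2M_2 + M_3)/6 = 1/5, c_2 = M_2/2 = 21/10, d_2 = (M_3 - M_2)/(6h_2) = -7/20. So S'(4) = 1/5.

0.2000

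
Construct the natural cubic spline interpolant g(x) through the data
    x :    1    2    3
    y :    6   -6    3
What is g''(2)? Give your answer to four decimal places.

Put m_i = g'' at the i-th knot. Here h = (1, 1) and Δ = (-12, 9), so the interior equations h_(i-1)·m_(i-1) + 2(h_(i-1)+h_i)·m_i + h_i·m_(i+1) = 6(Δ_i − Δ_(i-1)) read
  1·m_0 + 4·m_1 + 1·m_2 = 6(Δ_1 - Δ_0) = 126
Natural end conditions: m_0 = m_2 = 0.
Solving the tridiagonal system: m_0 = 0, m_1 = 63/2, m_2 = 0.

31.5000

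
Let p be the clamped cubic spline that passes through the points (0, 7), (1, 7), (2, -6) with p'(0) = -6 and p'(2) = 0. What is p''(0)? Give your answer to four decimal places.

Write M_i for p''(x_i). With h_i = 1, 1 and divided differences Δ_i = 0, -13, the continuity of p' gives the tridiagonal system
  1·M_0 + 4·M_1 + 1·M_2 = 6(Δ_1 - Δ_0) = -78
Clamped end conditions give two more equations: 2h_0·M_0 + h_0·M_1 = 6(Δ_0 - p'(0)) = 36 and h_1·M_1 + 2h_1·M_2 = 6(p'(2) - Δ_1) = 78.
Solving the tridiagonal system: M_0 = 81/2, M_1 = -45, M_2 = 123/2.

40.5000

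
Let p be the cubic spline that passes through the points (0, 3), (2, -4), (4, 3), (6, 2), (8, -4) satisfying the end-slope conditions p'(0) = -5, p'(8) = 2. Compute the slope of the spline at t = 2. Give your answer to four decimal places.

0.4732

Write m_i for p''(x_i). With h_i = 2, 2, 2, 2 and divided differences Δ_i = -7/2, 7/2, -1/2, -3, the continuity of p' gives the tridiagonal system
  2·m_0 + 8·m_1 + 2·m_2 = 6(Δ_1 - Δ_0) = 42
  2·m_1 + 8·m_2 + 2·m_3 = 6(Δ_2 - Δ_1) = -24
  2·m_2 + 8·m_3 + 2·m_4 = 6(Δ_3 - Δ_2) = -15
Clamped end conditions give two more equations: 2h_0·m_0 + h_0·m_1 = 6(Δ_0 - p'(0)) = 9 and h_3·m_3 + 2h_3·m_4 = 6(p'(8) - Δ_3) = 30.
Solving the tridiagonal system: m_0 = -109/112, m_1 = 361/56, m_2 = -61/16, m_3 = -179/56, m_4 = 1019/112.
On [2, 4], p'(t) = b_1 + 2c_1·(t - 2) + 3d_1·(t - 2)² with b_1 = Δ_1 - h_1(2m_1 + m_2)/6 = 53/112, c_1 = m_1/2 = 361/112, d_1 = (m_2 - m_1)/(6h_1) = -383/448. So p'(2) = 53/112.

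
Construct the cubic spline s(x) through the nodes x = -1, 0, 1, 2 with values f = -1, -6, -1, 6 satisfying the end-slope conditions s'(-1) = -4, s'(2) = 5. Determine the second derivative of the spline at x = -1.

-12

Write M_i for s''(x_i). With h_i = 1, 1, 1 and divided differences Δ_i = -5, 5, 7, the continuity of s' gives the tridiagonal system
  1·M_0 + 4·M_1 + 1·M_2 = 6(Δ_1 - Δ_0) = 60
  1·M_1 + 4·M_2 + 1·M_3 = 6(Δ_2 - Δ_1) = 12
Clamped end conditions give two more equations: 2h_0·M_0 + h_0·M_1 = 6(Δ_0 - s'(-1)) = -6 and h_2·M_2 + 2h_2·M_3 = 6(s'(2) - Δ_2) = -12.
Forward elimination and back-substitution give M_0 = -12, M_1 = 18, M_2 = 0, M_3 = -6.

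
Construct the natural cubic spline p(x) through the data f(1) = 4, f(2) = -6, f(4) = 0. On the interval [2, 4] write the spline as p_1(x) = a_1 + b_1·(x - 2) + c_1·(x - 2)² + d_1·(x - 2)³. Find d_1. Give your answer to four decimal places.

-1.0833

Let m_i = p''(x_i). Step sizes h_i = 1, 2; slopes of the chords Δ_i = (y_(i+1) - y_i)/h_i = -10, 3.
  1·m_0 + 6·m_1 + 2·m_2 = 6(Δ_1 - Δ_0) = 78
Natural end conditions: m_0 = m_2 = 0.
Solving the tridiagonal system: m_0 = 0, m_1 = 13, m_2 = 0.
On [2, 4], with p_1(x) = a_1 + b_1·(x - 2) + c_1·(x - 2)² + d_1·(x - 2)³: c_1 = m_1/2 = 13/2, d_1 = (m_2 - m_1)/(6h_1) = -13/12, b_1 = Δ_1 - h_1(2m_1 + m_2)/6 = -17/3.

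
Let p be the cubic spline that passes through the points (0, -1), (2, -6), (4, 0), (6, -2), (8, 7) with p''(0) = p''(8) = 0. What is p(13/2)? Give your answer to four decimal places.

Put M_i = p'' at the i-th knot. Here h = (2, 2, 2, 2) and Δ = (-5/2, 3, -1, 9/2), so the interior equations h_(i-1)·M_(i-1) + 2(h_(i-1)+h_i)·M_i + h_i·M_(i+1) = 6(Δ_i − Δ_(i-1)) read
  2·M_0 + 8·M_1 + 2·M_2 = 6(Δ_1 - Δ_0) = 33
  2·M_1 + 8·M_2 + 2·M_3 = 6(Δ_2 - Δ_1) = -24
  2·M_2 + 8·M_3 + 2·M_4 = 6(Δ_3 - Δ_2) = 33
Natural end conditions: M_0 = M_4 = 0.
Solving: M_0 = 0, M_1 = 39/7, M_2 = -81/14, M_3 = 39/7, M_4 = 0.
On [6, 8], p(x) = -2 + 11/14·(x - 6) + 39/14·(x - 6)² - 13/28·(x - 6)³.
With (x - 6) = 1/2: p(13/2) = -31/32.

-0.9688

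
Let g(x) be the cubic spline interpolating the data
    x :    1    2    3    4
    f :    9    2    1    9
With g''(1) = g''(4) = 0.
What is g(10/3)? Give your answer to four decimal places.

Write M_i for g''(x_i). With h_i = 1, 1, 1 and divided differences Δ_i = -7, -1, 8, the continuity of g' gives the tridiagonal system
  1·M_0 + 4·M_1 + 1·M_2 = 6(Δ_1 - Δ_0) = 36
  1·M_1 + 4·M_2 + 1·M_3 = 6(Δ_2 - Δ_1) = 54
Natural end conditions: M_0 = M_3 = 0.
Solving the tridiagonal system: M_0 = 0, M_1 = 6, M_2 = 12, M_3 = 0.
On [3, 4], g(x) = 1 + 4·(x - 3) + 6·(x - 3)² - 2·(x - 3)³.
With (x - 3) = 1/3: g(10/3) = 79/27.

2.9259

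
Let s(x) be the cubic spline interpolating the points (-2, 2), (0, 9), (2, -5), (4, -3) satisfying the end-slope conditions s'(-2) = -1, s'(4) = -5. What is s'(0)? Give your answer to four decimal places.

Put σ_i = s'' at the i-th knot. Here h = (2, 2, 2) and Δ = (7/2, -7, 1), so the interior equations h_(i-1)·σ_(i-1) + 2(h_(i-1)+h_i)·σ_i + h_i·σ_(i+1) = 6(Δ_i − Δ_(i-1)) read
  2·σ_0 + 8·σ_1 + 2·σ_2 = 6(Δ_1 - Δ_0) = -63
  2·σ_1 + 8·σ_2 + 2·σ_3 = 6(Δ_2 - Δ_1) = 48
Clamped end conditions give two more equations: 2h_0·σ_0 + h_0·σ_1 = 6(Δ_0 - s'(-2)) = 27 and h_2·σ_2 + 2h_2·σ_3 = 6(s'(4) - Δ_2) = -36.
Forward elimination and back-substitution give σ_0 = 85/6, σ_1 = -89/6, σ_2 = 41/3, σ_3 = -95/6.
On [0, 2], s'(x) = b_1 + 2c_1·x + 3d_1·x² with b_1 = Δ_1 - h_1(2σ_1 + σ_2)/6 = -5/3, c_1 = σ_1/2 = -89/12, d_1 = (σ_2 - σ_1)/(6h_1) = 19/8. So s'(0) = -5/3.

-1.6667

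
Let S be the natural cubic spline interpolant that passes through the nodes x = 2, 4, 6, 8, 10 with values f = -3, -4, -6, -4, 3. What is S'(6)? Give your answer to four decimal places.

Let σ_i = S''(x_i). Step sizes h_i = 2, 2, 2, 2; slopes of the chords Δ_i = (y_(i+1) - y_i)/h_i = -1/2, -1, 1, 7/2.
  2·σ_0 + 8·σ_1 + 2·σ_2 = 6(Δ_1 - Δ_0) = -3
  2·σ_1 + 8·σ_2 + 2·σ_3 = 6(Δ_2 - Δ_1) = 12
  2·σ_2 + 8·σ_3 + 2·σ_4 = 6(Δ_3 - Δ_2) = 15
Natural end conditions: σ_0 = σ_4 = 0.
Hence σ_0 = 0, σ_1 = -39/56, σ_2 = 9/7, σ_3 = 87/56, σ_4 = 0.
On [6, 8], S'(x) = b_2 + 2c_2·(x - 6) + 3d_2·(x - 6)² with b_2 = Δ_2 - h_2(2σ_2 + σ_3)/6 = -3/8, c_2 = σ_2/2 = 9/14, d_2 = (σ_3 - σ_2)/(6h_2) = 5/224. So S'(6) = -3/8.

-0.3750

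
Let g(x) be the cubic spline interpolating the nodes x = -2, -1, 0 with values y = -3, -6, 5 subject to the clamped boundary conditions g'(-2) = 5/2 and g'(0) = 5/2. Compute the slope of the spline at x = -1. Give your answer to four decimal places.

4.7500

Write m_i for g''(x_i). With h_i = 1, 1 and divided differences Δ_i = -3, 11, the continuity of g' gives the tridiagonal system
  1·m_0 + 4·m_1 + 1·m_2 = 6(Δ_1 - Δ_0) = 84
Clamped end conditions give two more equations: 2h_0·m_0 + h_0·m_1 = 6(Δ_0 - g'(-2)) = -33 and h_1·m_1 + 2h_1·m_2 = 6(g'(0) - Δ_1) = -51.
Solving the tridiagonal system: m_0 = -75/2, m_1 = 42, m_2 = -93/2.
On [-1, 0], g'(x) = b_1 + 2c_1·(x + 1) + 3d_1·(x + 1)² with b_1 = Δ_1 - h_1(2m_1 + m_2)/6 = 19/4, c_1 = m_1/2 = 21, d_1 = (m_2 - m_1)/(6h_1) = -59/4. So g'(-1) = 19/4.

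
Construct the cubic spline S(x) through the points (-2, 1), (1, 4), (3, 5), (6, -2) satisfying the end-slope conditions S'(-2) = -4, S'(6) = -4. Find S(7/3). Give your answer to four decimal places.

Let M_i = S''(x_i). Step sizes h_i = 3, 2, 3; slopes of the chords Δ_i = (y_(i+1) - y_i)/h_i = 1, 1/2, -7/3.
  3·M_0 + 10·M_1 + 2·M_2 = 6(Δ_1 - Δ_0) = -3
  2·M_1 + 10·M_2 + 3·M_3 = 6(Δ_2 - Δ_1) = -17
Clamped end conditions give two more equations: 2h_0·M_0 + h_0·M_1 = 6(Δ_0 - S'(-2)) = 30 and h_2·M_2 + 2h_2·M_3 = 6(S'(6) - Δ_2) = -10.
Solving the tridiagonal system: M_0 = 541/91, M_1 = -172/91, M_2 = -88/91, M_3 = -323/273.
On [1, 3], S(x) = 4 + 379/182·(x - 1) - 86/91·(x - 1)² + 1/13·(x - 1)³.
With (x - 1) = 4/3: S(7/3) = 12970/2457.

5.2788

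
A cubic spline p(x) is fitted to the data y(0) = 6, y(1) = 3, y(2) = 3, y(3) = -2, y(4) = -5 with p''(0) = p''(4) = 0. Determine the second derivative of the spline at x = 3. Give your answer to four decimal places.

5.6786

With M_i denoting the second derivative at x_i, h_i = 1, 1, 1, 1, and Δ_i = (y_(i+1) − y_i)/h_i = -3, 0, -5, -3:
  1·M_0 + 4·M_1 + 1·M_2 = 6(Δ_1 - Δ_0) = 18
  1·M_1 + 4·M_2 + 1·M_3 = 6(Δ_2 - Δ_1) = -30
  1·M_2 + 4·M_3 + 1·M_4 = 6(Δ_3 - Δ_2) = 12
Natural end conditions: M_0 = M_4 = 0.
Hence M_0 = 0, M_1 = 201/28, M_2 = -75/7, M_3 = 159/28, M_4 = 0.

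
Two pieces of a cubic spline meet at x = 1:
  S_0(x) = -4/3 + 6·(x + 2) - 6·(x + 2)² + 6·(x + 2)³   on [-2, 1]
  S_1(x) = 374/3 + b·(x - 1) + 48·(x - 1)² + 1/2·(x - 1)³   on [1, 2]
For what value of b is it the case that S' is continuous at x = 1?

132

S_0'(x) = 6 - 12·(x + 2) + 18·(x + 2)², so S_0'(1) = 132. On the right, S_1'(1) = b, so b = 132.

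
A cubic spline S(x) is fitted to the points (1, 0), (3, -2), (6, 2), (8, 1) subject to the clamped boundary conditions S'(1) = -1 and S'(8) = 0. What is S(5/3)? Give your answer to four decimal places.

-0.8349

Put M_i = S'' at the i-th knot. Here h = (2, 3, 2) and Δ = (-1, 4/3, -1/2), so the interior equations h_(i-1)·M_(i-1) + 2(h_(i-1)+h_i)·M_i + h_i·M_(i+1) = 6(Δ_i − Δ_(i-1)) read
  2·M_0 + 10·M_1 + 3·M_2 = 6(Δ_1 - Δ_0) = 14
  3·M_1 + 10·M_2 + 2·M_3 = 6(Δ_2 - Δ_1) = -11
Clamped end conditions give two more equations: 2h_0·M_0 + h_0·M_1 = 6(Δ_0 - S'(1)) = 0 and h_2·M_2 + 2h_2·M_3 = 6(S'(8) - Δ_2) = 3.
Solving: M_0 = -109/96, M_1 = 109/48, M_2 = -103/48, M_3 = 175/96.
On [1, 3], S(x) = 0 - 1·(x - 1) - 109/192·(x - 1)² + 109/384·(x - 1)³.
With (x - 1) = 2/3: S(5/3) = -541/648.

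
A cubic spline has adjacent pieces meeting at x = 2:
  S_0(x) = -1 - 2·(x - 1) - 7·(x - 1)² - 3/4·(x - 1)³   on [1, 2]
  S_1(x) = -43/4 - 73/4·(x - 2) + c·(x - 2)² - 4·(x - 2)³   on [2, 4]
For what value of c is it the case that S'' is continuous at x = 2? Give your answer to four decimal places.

S_0''(x) = -14 - 9/2·(x - 1), so S_0''(2) = -37/2. On the right, S_1''(2) = 2c, so c = -37/4.

-9.2500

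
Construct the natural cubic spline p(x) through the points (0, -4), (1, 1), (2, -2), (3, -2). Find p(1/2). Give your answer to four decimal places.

Put M_i = p'' at the i-th knot. Here h = (1, 1, 1) and Δ = (5, -3, 0), so the interior equations h_(i-1)·M_(i-1) + 2(h_(i-1)+h_i)·M_i + h_i·M_(i+1) = 6(Δ_i − Δ_(i-1)) read
  1·M_0 + 4·M_1 + 1·M_2 = 6(Δ_1 - Δ_0) = -48
  1·M_1 + 4·M_2 + 1·M_3 = 6(Δ_2 - Δ_1) = 18
Natural end conditions: M_0 = M_3 = 0.
Forward elimination and back-substitution give M_0 = 0, M_1 = -14, M_2 = 8, M_3 = 0.
On [0, 1], p(x) = -4 + 22/3·x + 0·x² - 7/3·x³.
With x = 1/2: p(1/2) = -5/8.

-0.6250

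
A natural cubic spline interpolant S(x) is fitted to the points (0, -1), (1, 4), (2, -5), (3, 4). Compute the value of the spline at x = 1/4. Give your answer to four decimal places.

1.4063

Write σ_i for S''(x_i). With h_i = 1, 1, 1 and divided differences Δ_i = 5, -9, 9, the continuity of S' gives the tridiagonal system
  1·σ_0 + 4·σ_1 + 1·σ_2 = 6(Δ_1 - Δ_0) = -84
  1·σ_1 + 4·σ_2 + 1·σ_3 = 6(Δ_2 - Δ_1) = 108
Natural end conditions: σ_0 = σ_3 = 0.
Forward elimination and back-substitution give σ_0 = 0, σ_1 = -148/5, σ_2 = 172/5, σ_3 = 0.
On [0, 1], S(x) = -1 + 149/15·x + 0·x² - 74/15·x³.
With x = 1/4: S(1/4) = 45/32.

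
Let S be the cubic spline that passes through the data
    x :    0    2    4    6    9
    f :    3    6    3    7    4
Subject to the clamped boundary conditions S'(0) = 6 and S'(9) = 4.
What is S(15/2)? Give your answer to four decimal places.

4.0652

Write m_i for S''(x_i). With h_i = 2, 2, 2, 3 and divided differences Δ_i = 3/2, -3/2, 2, -1, the continuity of S' gives the tridiagonal system
  2·m_0 + 8·m_1 + 2·m_2 = 6(Δ_1 - Δ_0) = -18
  2·m_1 + 8·m_2 + 2·m_3 = 6(Δ_2 - Δ_1) = 21
  2·m_2 + 10·m_3 + 3·m_4 = 6(Δ_3 - Δ_2) = -18
Clamped end conditions give two more equations: 2h_0·m_0 + h_0·m_1 = 6(Δ_0 - S'(0)) = -27 and h_3·m_3 + 2h_3·m_4 = 6(S'(9) - Δ_3) = 30.
Solving: m_0 = -401/69, m_1 = -259/138, m_2 = 298/69, m_3 = -338/69, m_4 = 514/69.
On [6, 9], S(x) = 7 + 4/23·(x - 6) - 169/69·(x - 6)² + 142/207·(x - 6)³.
With (x - 6) = 3/2: S(15/2) = 187/46.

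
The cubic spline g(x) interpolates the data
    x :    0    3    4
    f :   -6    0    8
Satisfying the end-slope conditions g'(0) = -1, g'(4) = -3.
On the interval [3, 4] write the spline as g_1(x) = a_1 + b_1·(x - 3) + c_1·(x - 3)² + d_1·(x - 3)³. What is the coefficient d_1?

Let σ_i = g''(x_i). Step sizes h_i = 3, 1; slopes of the chords Δ_i = (y_(i+1) - y_i)/h_i = 2, 8.
  3·σ_0 + 8·σ_1 + 1·σ_2 = 6(Δ_1 - Δ_0) = 36
Clamped end conditions give two more equations: 2h_0·σ_0 + h_0·σ_1 = 6(Δ_0 - g'(0)) = 18 and h_1·σ_1 + 2h_1·σ_2 = 6(g'(4) - Δ_1) = -66.
Solving the tridiagonal system: σ_0 = -2, σ_1 = 10, σ_2 = -38.
On [3, 4], with g_1(x) = a_1 + b_1·(x - 3) + c_1·(x - 3)² + d_1·(x - 3)³: c_1 = σ_1/2 = 5, d_1 = (σ_2 - σ_1)/(6h_1) = -8, b_1 = Δ_1 - h_1(2σ_1 + σ_2)/6 = 11.

-8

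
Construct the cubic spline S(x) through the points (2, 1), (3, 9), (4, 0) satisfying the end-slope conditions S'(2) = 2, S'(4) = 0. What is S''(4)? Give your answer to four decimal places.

51.5000

Write M_i for S''(x_i). With h_i = 1, 1 and divided differences Δ_i = 8, -9, the continuity of S' gives the tridiagonal system
  1·M_0 + 4·M_1 + 1·M_2 = 6(Δ_1 - Δ_0) = -102
Clamped end conditions give two more equations: 2h_0·M_0 + h_0·M_1 = 6(Δ_0 - S'(2)) = 36 and h_1·M_1 + 2h_1·M_2 = 6(S'(4) - Δ_1) = 54.
Solving the tridiagonal system: M_0 = 85/2, M_1 = -49, M_2 = 103/2.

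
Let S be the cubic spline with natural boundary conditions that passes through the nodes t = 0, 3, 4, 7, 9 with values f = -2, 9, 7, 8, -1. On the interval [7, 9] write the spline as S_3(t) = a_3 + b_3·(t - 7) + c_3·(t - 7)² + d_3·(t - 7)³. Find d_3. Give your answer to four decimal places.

With m_i denoting the second derivative at x_i, h_i = 3, 1, 3, 2, and Δ_i = (y_(i+1) − y_i)/h_i = 11/3, -2, 1/3, -9/2:
  3·m_0 + 8·m_1 + 1·m_2 = 6(Δ_1 - Δ_0) = -34
  1·m_1 + 8·m_2 + 3·m_3 = 6(Δ_2 - Δ_1) = 14
  3·m_2 + 10·m_3 + 2·m_4 = 6(Δ_3 - Δ_2) = -29
Natural end conditions: m_0 = m_4 = 0.
Solving the tridiagonal system: m_0 = 0, m_1 = -2641/558, m_2 = 1078/279, m_3 = -755/186, m_4 = 0.
On [7, 9], with S_3(t) = a_3 + b_3·(t - 7) + c_3·(t - 7)² + d_3·(t - 7)³: c_3 = m_3/2 = -755/372, d_3 = (m_4 - m_3)/(6h_3) = 755/2232, b_3 = Δ_3 - h_3(2m_3 + m_4)/6 = -1001/558.

0.3383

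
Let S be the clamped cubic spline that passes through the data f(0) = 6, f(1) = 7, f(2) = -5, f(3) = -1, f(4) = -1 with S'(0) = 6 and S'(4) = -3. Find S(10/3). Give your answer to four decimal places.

With σ_i denoting the second derivative at x_i, h_i = 1, 1, 1, 1, and Δ_i = (y_(i+1) − y_i)/h_i = 1, -12, 4, 0:
  1·σ_0 + 4·σ_1 + 1·σ_2 = 6(Δ_1 - Δ_0) = -78
  1·σ_1 + 4·σ_2 + 1·σ_3 = 6(Δ_2 - Δ_1) = 96
  1·σ_2 + 4·σ_3 + 1·σ_4 = 6(Δ_3 - Δ_2) = -24
Clamped end conditions give two more equations: 2h_0·σ_0 + h_0·σ_1 = 6(Δ_0 - S'(0)) = -30 and h_3·σ_3 + 2h_3·σ_4 = 6(S'(4) - Δ_3) = -18.
Forward elimination and back-substitution give σ_0 = -15/14, σ_1 = -195/7, σ_2 = 69/2, σ_3 = -99/7, σ_4 = -27/14.
On [3, 4], S(x) = -1 + 141/28·(x - 3) - 99/14·(x - 3)² + 57/28·(x - 3)³.
With (x - 3) = 1/3: S(10/3) = -2/63.

-0.0317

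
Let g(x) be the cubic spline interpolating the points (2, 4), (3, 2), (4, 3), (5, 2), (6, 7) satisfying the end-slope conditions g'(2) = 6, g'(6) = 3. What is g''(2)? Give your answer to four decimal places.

Write M_i for g''(x_i). With h_i = 1, 1, 1, 1 and divided differences Δ_i = -2, 1, -1, 5, the continuity of g' gives the tridiagonal system
  1·M_0 + 4·M_1 + 1·M_2 = 6(Δ_1 - Δ_0) = 18
  1·M_1 + 4·M_2 + 1·M_3 = 6(Δ_2 - Δ_1) = -12
  1·M_2 + 4·M_3 + 1·M_4 = 6(Δ_3 - Δ_2) = 36
Clamped end conditions give two more equations: 2h_0·M_0 + h_0·M_1 = 6(Δ_0 - g'(2)) = -48 and h_3·M_3 + 2h_3·M_4 = 6(g'(6) - Δ_3) = -12.
Solving: M_0 = -63/2, M_1 = 15, M_2 = -21/2, M_3 = 15, M_4 = -27/2.

-31.5000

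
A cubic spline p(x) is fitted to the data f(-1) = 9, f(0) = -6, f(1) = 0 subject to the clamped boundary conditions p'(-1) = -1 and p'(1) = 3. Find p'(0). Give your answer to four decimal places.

Let m_i = p''(x_i). Step sizes h_i = 1, 1; slopes of the chords Δ_i = (y_(i+1) - y_i)/h_i = -15, 6.
  1·m_0 + 4·m_1 + 1·m_2 = 6(Δ_1 - Δ_0) = 126
Clamped end conditions give two more equations: 2h_0·m_0 + h_0·m_1 = 6(Δ_0 - p'(-1)) = -84 and h_1·m_1 + 2h_1·m_2 = 6(p'(1) - Δ_1) = -18.
Forward elimination and back-substitution give m_0 = -143/2, m_1 = 59, m_2 = -77/2.
On [0, 1], p'(x) = b_1 + 2c_1·x + 3d_1·x² with b_1 = Δ_1 - h_1(2m_1 + m_2)/6 = -29/4, c_1 = m_1/2 = 59/2, d_1 = (m_2 - m_1)/(6h_1) = -65/4. So p'(0) = -29/4.

-7.2500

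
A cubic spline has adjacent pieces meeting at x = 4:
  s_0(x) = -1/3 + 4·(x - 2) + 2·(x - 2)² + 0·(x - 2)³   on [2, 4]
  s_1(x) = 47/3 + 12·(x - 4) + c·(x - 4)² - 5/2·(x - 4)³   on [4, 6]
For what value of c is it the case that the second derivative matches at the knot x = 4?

s_0''(x) = 4 + 0·(x - 2), so s_0''(4) = 4. On the right, s_1''(4) = 2c, so c = 2.

2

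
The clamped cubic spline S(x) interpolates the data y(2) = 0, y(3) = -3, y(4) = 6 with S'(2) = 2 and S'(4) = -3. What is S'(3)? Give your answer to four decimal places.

Let M_i = S''(x_i). Step sizes h_i = 1, 1; slopes of the chords Δ_i = (y_(i+1) - y_i)/h_i = -3, 9.
  1·M_0 + 4·M_1 + 1·M_2 = 6(Δ_1 - Δ_0) = 72
Clamped end conditions give two more equations: 2h_0·M_0 + h_0·M_1 = 6(Δ_0 - S'(2)) = -30 and h_1·M_1 + 2h_1·M_2 = 6(S'(4) - Δ_1) = -72.
Hence M_0 = -71/2, M_1 = 41, M_2 = -113/2.
On [3, 4], S'(x) = b_1 + 2c_1·(x - 3) + 3d_1·(x - 3)² with b_1 = Δ_1 - h_1(2M_1 + M_2)/6 = 19/4, c_1 = M_1/2 = 41/2, d_1 = (M_2 - M_1)/(6h_1) = -65/4. So S'(3) = 19/4.

4.7500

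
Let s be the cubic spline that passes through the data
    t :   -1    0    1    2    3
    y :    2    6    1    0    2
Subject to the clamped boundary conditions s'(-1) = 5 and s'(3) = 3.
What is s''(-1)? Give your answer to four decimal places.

5.7143

Put M_i = s'' at the i-th knot. Here h = (1, 1, 1, 1) and Δ = (4, -5, -1, 2), so the interior equations h_(i-1)·M_(i-1) + 2(h_(i-1)+h_i)·M_i + h_i·M_(i+1) = 6(Δ_i − Δ_(i-1)) read
  1·M_0 + 4·M_1 + 1·M_2 = 6(Δ_1 - Δ_0) = -54
  1·M_1 + 4·M_2 + 1·M_3 = 6(Δ_2 - Δ_1) = 24
  1·M_2 + 4·M_3 + 1·M_4 = 6(Δ_3 - Δ_2) = 18
Clamped end conditions give two more equations: 2h_0·M_0 + h_0·M_1 = 6(Δ_0 - s'(-1)) = -6 and h_3·M_3 + 2h_3·M_4 = 6(s'(3) - Δ_3) = 6.
Solving: M_0 = 40/7, M_1 = -122/7, M_2 = 10, M_3 = 10/7, M_4 = 16/7.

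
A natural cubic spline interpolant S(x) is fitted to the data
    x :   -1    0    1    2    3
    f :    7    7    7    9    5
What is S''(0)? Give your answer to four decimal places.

-1.5000

Write m_i for S''(x_i). With h_i = 1, 1, 1, 1 and divided differences Δ_i = 0, 0, 2, -4, the continuity of S' gives the tridiagonal system
  1·m_0 + 4·m_1 + 1·m_2 = 6(Δ_1 - Δ_0) = 0
  1·m_1 + 4·m_2 + 1·m_3 = 6(Δ_2 - Δ_1) = 12
  1·m_2 + 4·m_3 + 1·m_4 = 6(Δ_3 - Δ_2) = -36
Natural end conditions: m_0 = m_4 = 0.
Solving: m_0 = 0, m_1 = -3/2, m_2 = 6, m_3 = -21/2, m_4 = 0.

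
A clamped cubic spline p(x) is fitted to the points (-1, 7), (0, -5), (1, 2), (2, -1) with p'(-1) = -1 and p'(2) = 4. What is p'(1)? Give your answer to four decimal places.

Let σ_i = p''(x_i). Step sizes h_i = 1, 1, 1; slopes of the chords Δ_i = (y_(i+1) - y_i)/h_i = -12, 7, -3.
  1·σ_0 + 4·σ_1 + 1·σ_2 = 6(Δ_1 - Δ_0) = 114
  1·σ_1 + 4·σ_2 + 1·σ_3 = 6(Δ_2 - Δ_1) = -60
Clamped end conditions give two more equations: 2h_0·σ_0 + h_0·σ_1 = 6(Δ_0 - p'(-1)) = -66 and h_2·σ_2 + 2h_2·σ_3 = 6(p'(2) - Δ_2) = 42.
Solving the tridiagonal system: σ_0 = -892/15, σ_1 = 794/15, σ_2 = -574/15, σ_3 = 602/15.
On [1, 2], p'(x) = b_2 + 2c_2·(x - 1) + 3d_2·(x - 1)² with b_2 = Δ_2 - h_2(2σ_2 + σ_3)/6 = 46/15, c_2 = σ_2/2 = -287/15, d_2 = (σ_3 - σ_2)/(6h_2) = 196/15. So p'(1) = 46/15.

3.0667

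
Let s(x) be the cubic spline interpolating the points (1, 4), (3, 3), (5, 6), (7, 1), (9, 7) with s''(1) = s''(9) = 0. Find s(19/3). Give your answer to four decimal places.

Let σ_i = s''(x_i). Step sizes h_i = 2, 2, 2, 2; slopes of the chords Δ_i = (y_(i+1) - y_i)/h_i = -1/2, 3/2, -5/2, 3.
  2·σ_0 + 8·σ_1 + 2·σ_2 = 6(Δ_1 - Δ_0) = 12
  2·σ_1 + 8·σ_2 + 2·σ_3 = 6(Δ_2 - Δ_1) = -24
  2·σ_2 + 8·σ_3 + 2·σ_4 = 6(Δ_3 - Δ_2) = 33
Natural end conditions: σ_0 = σ_4 = 0.
Hence σ_0 = 0, σ_1 = 309/112, σ_2 = -141/28, σ_3 = 603/112, σ_4 = 0.
On [5, 7], s(x) = 6 - 15/16·(x - 5) - 141/56·(x - 5)² + 389/448·(x - 5)³.
With (x - 5) = 4/3: s(19/3) = 1763/756.

2.3320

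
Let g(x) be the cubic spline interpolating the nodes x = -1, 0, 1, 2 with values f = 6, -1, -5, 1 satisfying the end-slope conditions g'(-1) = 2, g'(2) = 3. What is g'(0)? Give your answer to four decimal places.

-9.5333

Let σ_i = g''(x_i). Step sizes h_i = 1, 1, 1; slopes of the chords Δ_i = (y_(i+1) - y_i)/h_i = -7, -4, 6.
  1·σ_0 + 4·σ_1 + 1·σ_2 = 6(Δ_1 - Δ_0) = 18
  1·σ_1 + 4·σ_2 + 1·σ_3 = 6(Δ_2 - Δ_1) = 60
Clamped end conditions give two more equations: 2h_0·σ_0 + h_0·σ_1 = 6(Δ_0 - g'(-1)) = -54 and h_2·σ_2 + 2h_2·σ_3 = 6(g'(2) - Δ_2) = -18.
Solving the tridiagonal system: σ_0 = -464/15, σ_1 = 118/15, σ_2 = 262/15, σ_3 = -266/15.
On [0, 1], g'(x) = b_1 + 2c_1·x + 3d_1·x² with b_1 = Δ_1 - h_1(2σ_1 + σ_2)/6 = -143/15, c_1 = σ_1/2 = 59/15, d_1 = (σ_2 - σ_1)/(6h_1) = 8/5. So g'(0) = -143/15.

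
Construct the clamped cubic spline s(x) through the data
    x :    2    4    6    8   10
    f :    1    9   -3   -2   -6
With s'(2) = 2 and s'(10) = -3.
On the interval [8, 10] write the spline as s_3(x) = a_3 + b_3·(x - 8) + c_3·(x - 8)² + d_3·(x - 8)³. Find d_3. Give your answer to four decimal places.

0.4085

Write M_i for s''(x_i). With h_i = 2, 2, 2, 2 and divided differences Δ_i = 4, -6, 1/2, -2, the continuity of s' gives the tridiagonal system
  2·M_0 + 8·M_1 + 2·M_2 = 6(Δ_1 - Δ_0) = -60
  2·M_1 + 8·M_2 + 2·M_3 = 6(Δ_2 - Δ_1) = 39
  2·M_2 + 8·M_3 + 2·M_4 = 6(Δ_3 - Δ_2) = -15
Clamped end conditions give two more equations: 2h_0·M_0 + h_0·M_1 = 6(Δ_0 - s'(2)) = 12 and h_3·M_3 + 2h_3·M_4 = 6(s'(10) - Δ_3) = -6.
Solving the tridiagonal system: M_0 = 1007/112, M_1 = -671/56, M_2 = 143/16, M_3 = -239/56, M_4 = 71/112.
On [8, 10], with s_3(x) = a_3 + b_3·(x - 8) + c_3·(x - 8)² + d_3·(x - 8)³: c_3 = M_3/2 = -239/112, d_3 = (M_4 - M_3)/(6h_3) = 183/448, b_3 = Δ_3 - h_3(2M_3 + M_4)/6 = 71/112.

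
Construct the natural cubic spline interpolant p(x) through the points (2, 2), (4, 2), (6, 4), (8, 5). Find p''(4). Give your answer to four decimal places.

0.9000

Write M_i for p''(x_i). With h_i = 2, 2, 2 and divided differences Δ_i = 0, 1, 1/2, the continuity of p' gives the tridiagonal system
  2·M_0 + 8·M_1 + 2·M_2 = 6(Δ_1 - Δ_0) = 6
  2·M_1 + 8·M_2 + 2·M_3 = 6(Δ_2 - Δ_1) = -3
Natural end conditions: M_0 = M_3 = 0.
Hence M_0 = 0, M_1 = 9/10, M_2 = -3/5, M_3 = 0.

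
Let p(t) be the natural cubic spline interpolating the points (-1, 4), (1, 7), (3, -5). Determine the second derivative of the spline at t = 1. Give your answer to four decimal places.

Let M_i = p''(x_i). Step sizes h_i = 2, 2; slopes of the chords Δ_i = (y_(i+1) - y_i)/h_i = 3/2, -6.
  2·M_0 + 8·M_1 + 2·M_2 = 6(Δ_1 - Δ_0) = -45
Natural end conditions: M_0 = M_2 = 0.
Solving the tridiagonal system: M_0 = 0, M_1 = -45/8, M_2 = 0.

-5.6250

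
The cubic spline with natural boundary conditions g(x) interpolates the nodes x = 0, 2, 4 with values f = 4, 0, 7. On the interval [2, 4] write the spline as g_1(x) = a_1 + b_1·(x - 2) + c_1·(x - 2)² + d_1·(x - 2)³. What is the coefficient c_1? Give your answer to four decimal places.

2.0625

With M_i denoting the second derivative at x_i, h_i = 2, 2, and Δ_i = (y_(i+1) − y_i)/h_i = -2, 7/2:
  2·M_0 + 8·M_1 + 2·M_2 = 6(Δ_1 - Δ_0) = 33
Natural end conditions: M_0 = M_2 = 0.
Solving the tridiagonal system: M_0 = 0, M_1 = 33/8, M_2 = 0.
On [2, 4], with g_1(x) = a_1 + b_1·(x - 2) + c_1·(x - 2)² + d_1·(x - 2)³: c_1 = M_1/2 = 33/16, d_1 = (M_2 - M_1)/(6h_1) = -11/32, b_1 = Δ_1 - h_1(2M_1 + M_2)/6 = 3/4.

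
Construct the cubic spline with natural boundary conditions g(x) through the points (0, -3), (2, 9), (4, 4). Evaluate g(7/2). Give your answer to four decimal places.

6.2461

With M_i denoting the second derivative at x_i, h_i = 2, 2, and Δ_i = (y_(i+1) − y_i)/h_i = 6, -5/2:
  2·M_0 + 8·M_1 + 2·M_2 = 6(Δ_1 - Δ_0) = -51
Natural end conditions: M_0 = M_2 = 0.
Solving: M_0 = 0, M_1 = -51/8, M_2 = 0.
On [2, 4], g(x) = 9 + 7/4·(x - 2) - 51/16·(x - 2)² + 17/32·(x - 2)³.
With (x - 2) = 3/2: g(7/2) = 1599/256.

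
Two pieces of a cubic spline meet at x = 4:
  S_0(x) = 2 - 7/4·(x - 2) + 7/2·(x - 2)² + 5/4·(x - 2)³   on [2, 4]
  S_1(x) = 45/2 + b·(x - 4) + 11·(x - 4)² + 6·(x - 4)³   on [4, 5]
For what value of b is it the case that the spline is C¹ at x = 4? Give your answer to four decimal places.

27.2500

S_0'(x) = -7/4 + 7·(x - 2) + 15/4·(x - 2)², so S_0'(4) = 109/4. On the right, S_1'(4) = b, so b = 109/4.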